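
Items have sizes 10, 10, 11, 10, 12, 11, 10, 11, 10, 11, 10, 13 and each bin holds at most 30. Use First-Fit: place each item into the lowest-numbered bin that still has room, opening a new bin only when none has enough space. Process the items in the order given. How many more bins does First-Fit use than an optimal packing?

First-Fit: [10,10,10] [11,12] [11,10] [11,10] [11,10] [13] → 6 bins.
Total size 129; any packing needs at least ⌈129/30⌉ = 5 bins.
An optimal packing achieves that bound: [13,12] [11,11] [11,11] [10,10,10] [10,10,10] → 5 bins.
Excess: 6 − 5 = 1.

1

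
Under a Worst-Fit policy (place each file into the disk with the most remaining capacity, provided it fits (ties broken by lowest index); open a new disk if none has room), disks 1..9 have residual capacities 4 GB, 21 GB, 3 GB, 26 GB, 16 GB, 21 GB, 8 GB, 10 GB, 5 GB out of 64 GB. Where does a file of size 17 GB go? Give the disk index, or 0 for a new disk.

Disks with room: disk 2 (21 GB), disk 4 (26 GB), disk 6 (21 GB).
Most room is disk 4 with 26 GB free.

4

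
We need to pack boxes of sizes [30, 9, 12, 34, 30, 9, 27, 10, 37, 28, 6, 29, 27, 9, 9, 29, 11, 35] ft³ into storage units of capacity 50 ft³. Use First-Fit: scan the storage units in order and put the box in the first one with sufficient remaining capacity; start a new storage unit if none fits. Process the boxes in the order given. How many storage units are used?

10 storage units

30 ft³ → storage unit 1 (remaining 20 ft³)
9 ft³ → storage unit 1 (remaining 11 ft³)
12 ft³ → storage unit 2 (remaining 38 ft³)
34 ft³ → storage unit 2 (remaining 4 ft³)
30 ft³ → storage unit 3 (remaining 20 ft³)
9 ft³ → storage unit 1 (remaining 2 ft³)
27 ft³ → storage unit 4 (remaining 23 ft³)
10 ft³ → storage unit 3 (remaining 10 ft³)
37 ft³ → storage unit 5 (remaining 13 ft³)
28 ft³ → storage unit 6 (remaining 22 ft³)
6 ft³ → storage unit 3 (remaining 4 ft³)
29 ft³ → storage unit 7 (remaining 21 ft³)
27 ft³ → storage unit 8 (remaining 23 ft³)
9 ft³ → storage unit 4 (remaining 14 ft³)
9 ft³ → storage unit 4 (remaining 5 ft³)
29 ft³ → storage unit 9 (remaining 21 ft³)
11 ft³ → storage unit 5 (remaining 2 ft³)
35 ft³ → storage unit 10 (remaining 15 ft³)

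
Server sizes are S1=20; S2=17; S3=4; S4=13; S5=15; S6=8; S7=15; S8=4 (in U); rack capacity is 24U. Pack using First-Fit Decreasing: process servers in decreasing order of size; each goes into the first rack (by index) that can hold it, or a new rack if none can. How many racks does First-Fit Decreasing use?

5

Sorted descending: 20, 17, 15, 15, 13, 8, 4, 4.
rack 1: place 20U, 4U left
rack 2: place 17U, 7U left
rack 3: place 15U, 9U left
rack 4: place 15U, 9U left
rack 5: place 13U, 11U left
rack 3: place 8U, 1U left
rack 1: place 4U, 0U left
rack 2: place 4U, 3U left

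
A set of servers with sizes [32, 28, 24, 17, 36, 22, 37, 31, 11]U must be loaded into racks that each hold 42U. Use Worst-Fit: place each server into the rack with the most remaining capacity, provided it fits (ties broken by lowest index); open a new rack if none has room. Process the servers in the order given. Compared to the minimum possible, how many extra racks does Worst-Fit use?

0

Worst-Fit: [32] [28] [24,17] [36] [22,11] [37] [31] → 7 racks.
7 servers exceed 21U (half the capacity), and no two of those can share a rack, so at least 7 racks are needed.
So 7 is already optimal.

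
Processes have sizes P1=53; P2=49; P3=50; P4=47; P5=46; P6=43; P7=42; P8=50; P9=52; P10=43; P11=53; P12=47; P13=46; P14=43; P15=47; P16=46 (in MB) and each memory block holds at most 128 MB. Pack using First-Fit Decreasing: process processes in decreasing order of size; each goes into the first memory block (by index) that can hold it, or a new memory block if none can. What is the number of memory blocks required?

8 memory blocks

Sorted descending: 53, 53, 52, 50, 50, 49, 47, 47, 47, 46, 46, 46, 43, 43, 43, 42.
Put 53 MB in memory block 1; 75 MB remain.
Put 53 MB in memory block 1; 22 MB remain.
Put 52 MB in memory block 2; 76 MB remain.
Put 50 MB in memory block 2; 26 MB remain.
Put 50 MB in memory block 3; 78 MB remain.
Put 49 MB in memory block 3; 29 MB remain.
Put 47 MB in memory block 4; 81 MB remain.
Put 47 MB in memory block 4; 34 MB remain.
Put 47 MB in memory block 5; 81 MB remain.
Put 46 MB in memory block 5; 35 MB remain.
Put 46 MB in memory block 6; 82 MB remain.
Put 46 MB in memory block 6; 36 MB remain.
Put 43 MB in memory block 7; 85 MB remain.
Put 43 MB in memory block 7; 42 MB remain.
Put 43 MB in memory block 8; 85 MB remain.
Put 42 MB in memory block 7; 0 MB remain.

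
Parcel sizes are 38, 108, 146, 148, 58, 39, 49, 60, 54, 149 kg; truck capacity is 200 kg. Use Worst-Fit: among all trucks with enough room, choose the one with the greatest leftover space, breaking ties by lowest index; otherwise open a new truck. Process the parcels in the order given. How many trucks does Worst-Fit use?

6 trucks

Put 38 kg in truck 1; 162 kg remain.
Put 108 kg in truck 1; 54 kg remain.
Put 146 kg in truck 2; 54 kg remain.
Put 148 kg in truck 3; 52 kg remain.
Put 58 kg in truck 4; 142 kg remain.
Put 39 kg in truck 4; 103 kg remain.
Put 49 kg in truck 4; 54 kg remain.
Put 60 kg in truck 5; 140 kg remain.
Put 54 kg in truck 5; 86 kg remain.
Put 149 kg in truck 6; 51 kg remain.
Final trucks: [38,108] [146] [148] [58,39,49] [60,54] [149].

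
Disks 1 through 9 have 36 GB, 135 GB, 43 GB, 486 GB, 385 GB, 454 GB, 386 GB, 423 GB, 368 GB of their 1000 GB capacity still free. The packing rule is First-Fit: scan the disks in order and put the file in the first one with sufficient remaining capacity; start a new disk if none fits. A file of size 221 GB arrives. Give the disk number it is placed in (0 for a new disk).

4

Disks with room: disk 4 (486 GB), disk 5 (385 GB), disk 6 (454 GB), disk 7 (386 GB), disk 8 (423 GB), disk 9 (368 GB).
The first with room is disk 4.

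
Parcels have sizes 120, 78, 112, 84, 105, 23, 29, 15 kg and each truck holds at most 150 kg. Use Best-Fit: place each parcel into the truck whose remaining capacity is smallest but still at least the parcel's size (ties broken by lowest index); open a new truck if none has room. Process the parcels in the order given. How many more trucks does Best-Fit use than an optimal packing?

0

Best-Fit: [120,23] [78] [112,29] [84] [105,15] → 5 trucks.
5 parcels exceed 75 kg (half the capacity), and no two of those can share a truck, so at least 5 trucks are needed.
So 5 is already optimal.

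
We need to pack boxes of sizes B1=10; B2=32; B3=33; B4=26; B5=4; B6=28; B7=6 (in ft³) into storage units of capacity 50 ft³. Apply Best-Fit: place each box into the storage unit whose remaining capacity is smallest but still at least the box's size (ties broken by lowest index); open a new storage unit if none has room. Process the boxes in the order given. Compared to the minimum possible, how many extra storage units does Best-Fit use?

0

Best-Fit: [10,32,4] [33,6] [26] [28] → 4 storage units.
4 boxes exceed 25 ft³ (half the capacity), and no two of those can share a storage unit, so at least 4 storage units are needed.
So 4 is already optimal.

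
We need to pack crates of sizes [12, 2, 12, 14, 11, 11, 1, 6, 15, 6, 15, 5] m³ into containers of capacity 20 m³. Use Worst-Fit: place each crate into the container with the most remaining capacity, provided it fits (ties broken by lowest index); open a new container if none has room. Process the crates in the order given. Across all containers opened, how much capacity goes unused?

30

Put 12 m³ in container 1; 8 m³ remain.
Put 2 m³ in container 1; 6 m³ remain.
Put 12 m³ in container 2; 8 m³ remain.
Put 14 m³ in container 3; 6 m³ remain.
Put 11 m³ in container 4; 9 m³ remain.
Put 11 m³ in container 5; 9 m³ remain.
Put 1 m³ in container 4; 8 m³ remain.
Put 6 m³ in container 5; 3 m³ remain.
Put 15 m³ in container 6; 5 m³ remain.
Put 6 m³ in container 2; 2 m³ remain.
Put 15 m³ in container 7; 5 m³ remain.
Put 5 m³ in container 4; 3 m³ remain.
7 containers × 20 m³ = 140 m³; used 110 m³; unused 30 m³.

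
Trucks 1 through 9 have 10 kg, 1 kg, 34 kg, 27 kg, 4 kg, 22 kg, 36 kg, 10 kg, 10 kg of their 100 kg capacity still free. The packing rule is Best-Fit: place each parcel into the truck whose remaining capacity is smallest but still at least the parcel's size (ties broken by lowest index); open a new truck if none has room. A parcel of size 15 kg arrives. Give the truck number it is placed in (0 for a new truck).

Trucks with room: truck 3 (34 kg), truck 4 (27 kg), truck 6 (22 kg), truck 7 (36 kg).
Tightest fit is truck 6 with 22 kg free.

6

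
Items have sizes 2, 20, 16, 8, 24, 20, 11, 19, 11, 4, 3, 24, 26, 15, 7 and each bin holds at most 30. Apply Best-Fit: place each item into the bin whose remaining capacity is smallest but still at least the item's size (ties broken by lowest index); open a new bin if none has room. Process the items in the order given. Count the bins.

Put 2 in bin 1; 28 remain.
Put 20 in bin 1; 8 remain.
Put 16 in bin 2; 14 remain.
Put 8 in bin 1; 0 remain.
Put 24 in bin 3; 6 remain.
Put 20 in bin 4; 10 remain.
Put 11 in bin 2; 3 remain.
Put 19 in bin 5; 11 remain.
Put 11 in bin 5; 0 remain.
Put 4 in bin 3; 2 remain.
Put 3 in bin 2; 0 remain.
Put 24 in bin 6; 6 remain.
Put 26 in bin 7; 4 remain.
Put 15 in bin 8; 15 remain.
Put 7 in bin 4; 3 remain.
Final bins: [2,20,8] [16,11,3] [24,4] [20,7] [19,11] [24] [26] [15].

8 bins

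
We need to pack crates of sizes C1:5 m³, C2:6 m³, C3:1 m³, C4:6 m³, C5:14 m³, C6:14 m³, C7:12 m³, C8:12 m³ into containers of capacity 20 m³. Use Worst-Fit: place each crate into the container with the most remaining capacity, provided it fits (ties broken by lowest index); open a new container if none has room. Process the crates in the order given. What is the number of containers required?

5

container 1: place C1 (5 m³), 15 m³ left
container 1: place C2 (6 m³), 9 m³ left
container 1: place C3 (1 m³), 8 m³ left
container 1: place C4 (6 m³), 2 m³ left
container 2: place C5 (14 m³), 6 m³ left
container 3: place C6 (14 m³), 6 m³ left
container 4: place C7 (12 m³), 8 m³ left
container 5: place C8 (12 m³), 8 m³ left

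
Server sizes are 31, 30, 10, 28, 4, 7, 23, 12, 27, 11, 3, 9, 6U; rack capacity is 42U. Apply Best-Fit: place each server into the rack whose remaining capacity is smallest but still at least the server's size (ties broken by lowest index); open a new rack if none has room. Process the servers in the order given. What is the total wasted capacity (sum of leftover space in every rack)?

9

31U → rack 1 (remaining 11U)
30U → rack 2 (remaining 12U)
10U → rack 1 (remaining 1U)
28U → rack 3 (remaining 14U)
4U → rack 2 (remaining 8U)
7U → rack 2 (remaining 1U)
23U → rack 4 (remaining 19U)
12U → rack 3 (remaining 2U)
27U → rack 5 (remaining 15U)
11U → rack 5 (remaining 4U)
3U → rack 5 (remaining 1U)
9U → rack 4 (remaining 10U)
6U → rack 4 (remaining 4U)
5 racks × 42U = 210U; used 201U; unused 9U.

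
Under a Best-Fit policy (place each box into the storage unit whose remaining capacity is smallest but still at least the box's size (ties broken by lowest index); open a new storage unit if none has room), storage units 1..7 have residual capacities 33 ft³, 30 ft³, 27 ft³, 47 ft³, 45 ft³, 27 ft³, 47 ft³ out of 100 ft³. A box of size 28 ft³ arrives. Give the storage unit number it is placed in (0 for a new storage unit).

Storage units with room: storage unit 1 (33 ft³), storage unit 2 (30 ft³), storage unit 4 (47 ft³), storage unit 5 (45 ft³), storage unit 7 (47 ft³).
Tightest fit is storage unit 2 with 30 ft³ free.

2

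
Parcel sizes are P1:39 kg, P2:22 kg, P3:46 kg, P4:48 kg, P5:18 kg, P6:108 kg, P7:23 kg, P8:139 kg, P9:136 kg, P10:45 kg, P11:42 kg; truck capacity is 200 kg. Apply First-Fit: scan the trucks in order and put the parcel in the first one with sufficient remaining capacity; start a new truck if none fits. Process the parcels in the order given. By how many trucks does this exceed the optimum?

0

First-Fit: [39,22,46,48,18,23] [108,45,42] [139] [136] → 4 trucks.
Total size 666 kg; any packing needs at least ⌈666/200⌉ = 4 trucks.
So 4 is already optimal.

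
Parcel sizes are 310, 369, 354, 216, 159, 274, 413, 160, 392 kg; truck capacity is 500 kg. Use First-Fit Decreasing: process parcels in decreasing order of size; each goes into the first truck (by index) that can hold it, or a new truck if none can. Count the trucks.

Sorted descending: 413, 392, 369, 354, 310, 274, 216, 160, 159.
413 kg → truck 1 (remaining 87 kg)
392 kg → truck 2 (remaining 108 kg)
369 kg → truck 3 (remaining 131 kg)
354 kg → truck 4 (remaining 146 kg)
310 kg → truck 5 (remaining 190 kg)
274 kg → truck 6 (remaining 226 kg)
216 kg → truck 6 (remaining 10 kg)
160 kg → truck 5 (remaining 30 kg)
159 kg → truck 7 (remaining 341 kg)

7 trucks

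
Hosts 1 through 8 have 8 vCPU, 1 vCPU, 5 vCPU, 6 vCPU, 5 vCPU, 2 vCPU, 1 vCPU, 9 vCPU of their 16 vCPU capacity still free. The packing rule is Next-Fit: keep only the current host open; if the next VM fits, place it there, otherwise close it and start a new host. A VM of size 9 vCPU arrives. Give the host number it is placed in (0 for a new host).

Next-Fit only looks at host 8, which has 9 vCPU free.
9 vCPU fits there.

8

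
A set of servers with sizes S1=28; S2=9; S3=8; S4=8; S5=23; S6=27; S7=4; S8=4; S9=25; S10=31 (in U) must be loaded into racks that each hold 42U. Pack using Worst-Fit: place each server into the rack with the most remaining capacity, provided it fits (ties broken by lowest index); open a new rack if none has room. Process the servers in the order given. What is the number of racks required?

5 racks

Put S1 (28U) in rack 1; 14U remain.
Put S2 (9U) in rack 1; 5U remain.
Put S3 (8U) in rack 2; 34U remain.
Put S4 (8U) in rack 2; 26U remain.
Put S5 (23U) in rack 2; 3U remain.
Put S6 (27U) in rack 3; 15U remain.
Put S7 (4U) in rack 3; 11U remain.
Put S8 (4U) in rack 3; 7U remain.
Put S9 (25U) in rack 4; 17U remain.
Put S10 (31U) in rack 5; 11U remain.
Final racks: [28,9] [8,8,23] [27,4,4] [25] [31].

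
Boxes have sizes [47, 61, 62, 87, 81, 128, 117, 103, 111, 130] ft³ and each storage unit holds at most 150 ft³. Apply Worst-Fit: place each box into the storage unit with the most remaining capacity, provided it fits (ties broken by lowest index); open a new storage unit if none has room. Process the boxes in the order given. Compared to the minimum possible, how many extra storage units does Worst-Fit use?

1

Worst-Fit: [47,61] [62,87] [81] [128] [117] [103] [111] [130] → 8 storage units.
Total size 927 ft³; any packing needs at least ⌈927/150⌉ = 7 storage units.
An optimal packing achieves that bound: [130] [128] [117] [111] [103,47] [87,62] [81,61] → 7 storage units.
Excess: 8 − 7 = 1.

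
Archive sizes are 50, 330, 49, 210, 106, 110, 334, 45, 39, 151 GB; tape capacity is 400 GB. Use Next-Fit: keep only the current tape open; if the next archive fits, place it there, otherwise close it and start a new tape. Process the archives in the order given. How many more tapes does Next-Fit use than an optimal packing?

1

Next-Fit: [50,330] [49,210,106] [110] [334,45] [39,151] → 5 tapes.
Total size 1424 GB; any packing needs at least ⌈1424/400⌉ = 4 tapes.
An optimal packing achieves that bound: [334,50] [330,49] [210,151,39] [110,106,45] → 4 tapes.
Excess: 5 − 4 = 1.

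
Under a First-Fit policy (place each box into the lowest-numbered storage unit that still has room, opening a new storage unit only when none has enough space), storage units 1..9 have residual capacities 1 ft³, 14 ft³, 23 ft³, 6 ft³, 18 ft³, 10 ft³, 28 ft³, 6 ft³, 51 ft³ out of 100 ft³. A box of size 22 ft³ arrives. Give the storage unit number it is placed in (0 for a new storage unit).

Storage units with room: storage unit 3 (23 ft³), storage unit 7 (28 ft³), storage unit 9 (51 ft³).
The first with room is storage unit 3.

3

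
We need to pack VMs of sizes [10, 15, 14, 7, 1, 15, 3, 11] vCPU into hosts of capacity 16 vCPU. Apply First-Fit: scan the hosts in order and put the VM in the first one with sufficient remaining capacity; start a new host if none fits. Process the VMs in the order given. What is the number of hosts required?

6 hosts

Put 10 vCPU in host 1; 6 vCPU remain.
Put 15 vCPU in host 2; 1 vCPU remain.
Put 14 vCPU in host 3; 2 vCPU remain.
Put 7 vCPU in host 4; 9 vCPU remain.
Put 1 vCPU in host 1; 5 vCPU remain.
Put 15 vCPU in host 5; 1 vCPU remain.
Put 3 vCPU in host 1; 2 vCPU remain.
Put 11 vCPU in host 6; 5 vCPU remain.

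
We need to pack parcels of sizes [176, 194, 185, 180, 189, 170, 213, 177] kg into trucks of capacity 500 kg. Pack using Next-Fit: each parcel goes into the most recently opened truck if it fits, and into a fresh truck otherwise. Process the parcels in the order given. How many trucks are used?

4

176 kg → truck 1 (remaining 324 kg)
194 kg → truck 1 (remaining 130 kg)
185 kg → truck 2 (remaining 315 kg)
180 kg → truck 2 (remaining 135 kg)
189 kg → truck 3 (remaining 311 kg)
170 kg → truck 3 (remaining 141 kg)
213 kg → truck 4 (remaining 287 kg)
177 kg → truck 4 (remaining 110 kg)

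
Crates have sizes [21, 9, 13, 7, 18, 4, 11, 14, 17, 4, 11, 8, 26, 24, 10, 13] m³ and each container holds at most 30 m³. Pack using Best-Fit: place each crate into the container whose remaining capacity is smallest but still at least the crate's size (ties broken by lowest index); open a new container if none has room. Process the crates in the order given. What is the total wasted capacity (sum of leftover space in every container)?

30

container 1: place 21 m³, 9 m³ left
container 1: place 9 m³, 0 m³ left
container 2: place 13 m³, 17 m³ left
container 2: place 7 m³, 10 m³ left
container 3: place 18 m³, 12 m³ left
container 2: place 4 m³, 6 m³ left
container 3: place 11 m³, 1 m³ left
container 4: place 14 m³, 16 m³ left
container 5: place 17 m³, 13 m³ left
container 2: place 4 m³, 2 m³ left
container 5: place 11 m³, 2 m³ left
container 4: place 8 m³, 8 m³ left
container 6: place 26 m³, 4 m³ left
container 7: place 24 m³, 6 m³ left
container 8: place 10 m³, 20 m³ left
container 8: place 13 m³, 7 m³ left
8 containers × 30 m³ = 240 m³; used 210 m³; unused 30 m³.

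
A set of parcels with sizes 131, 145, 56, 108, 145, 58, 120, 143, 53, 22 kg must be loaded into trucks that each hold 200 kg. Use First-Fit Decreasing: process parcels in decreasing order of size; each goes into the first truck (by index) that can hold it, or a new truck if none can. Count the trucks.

Sorted descending: 145, 145, 143, 131, 120, 108, 58, 56, 53, 22.
truck 1: place 145 kg, 55 kg left
truck 2: place 145 kg, 55 kg left
truck 3: place 143 kg, 57 kg left
truck 4: place 131 kg, 69 kg left
truck 5: place 120 kg, 80 kg left
truck 6: place 108 kg, 92 kg left
truck 4: place 58 kg, 11 kg left
truck 3: place 56 kg, 1 kg left
truck 1: place 53 kg, 2 kg left
truck 2: place 22 kg, 33 kg left

6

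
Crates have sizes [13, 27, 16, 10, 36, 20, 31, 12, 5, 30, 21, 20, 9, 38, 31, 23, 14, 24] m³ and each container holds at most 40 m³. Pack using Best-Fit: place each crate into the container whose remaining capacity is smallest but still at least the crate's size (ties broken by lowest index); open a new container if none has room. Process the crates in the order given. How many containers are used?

Put 13 m³ in container 1; 27 m³ remain.
Put 27 m³ in container 1; 0 m³ remain.
Put 16 m³ in container 2; 24 m³ remain.
Put 10 m³ in container 2; 14 m³ remain.
Put 36 m³ in container 3; 4 m³ remain.
Put 20 m³ in container 4; 20 m³ remain.
Put 31 m³ in container 5; 9 m³ remain.
Put 12 m³ in container 2; 2 m³ remain.
Put 5 m³ in container 5; 4 m³ remain.
Put 30 m³ in container 6; 10 m³ remain.
Put 21 m³ in container 7; 19 m³ remain.
Put 20 m³ in container 4; 0 m³ remain.
Put 9 m³ in container 6; 1 m³ remain.
Put 38 m³ in container 8; 2 m³ remain.
Put 31 m³ in container 9; 9 m³ remain.
Put 23 m³ in container 10; 17 m³ remain.
Put 14 m³ in container 10; 3 m³ remain.
Put 24 m³ in container 11; 16 m³ remain.

11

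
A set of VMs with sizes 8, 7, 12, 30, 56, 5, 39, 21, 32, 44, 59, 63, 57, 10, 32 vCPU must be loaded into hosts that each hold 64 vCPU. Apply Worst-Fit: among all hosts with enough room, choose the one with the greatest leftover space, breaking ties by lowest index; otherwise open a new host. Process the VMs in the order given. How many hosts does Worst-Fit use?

9 hosts

host 1: place 8 vCPU, 56 vCPU left
host 1: place 7 vCPU, 49 vCPU left
host 1: place 12 vCPU, 37 vCPU left
host 1: place 30 vCPU, 7 vCPU left
host 2: place 56 vCPU, 8 vCPU left
host 2: place 5 vCPU, 3 vCPU left
host 3: place 39 vCPU, 25 vCPU left
host 3: place 21 vCPU, 4 vCPU left
host 4: place 32 vCPU, 32 vCPU left
host 5: place 44 vCPU, 20 vCPU left
host 6: place 59 vCPU, 5 vCPU left
host 7: place 63 vCPU, 1 vCPU left
host 8: place 57 vCPU, 7 vCPU left
host 4: place 10 vCPU, 22 vCPU left
host 9: place 32 vCPU, 32 vCPU left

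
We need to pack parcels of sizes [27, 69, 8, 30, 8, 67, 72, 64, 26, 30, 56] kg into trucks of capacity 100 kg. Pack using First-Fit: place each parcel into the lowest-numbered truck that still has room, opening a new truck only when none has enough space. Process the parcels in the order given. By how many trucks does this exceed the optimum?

1

First-Fit: [27,69] [8,30,8,26] [67,30] [72] [64] [56] → 6 trucks.
Total size 457 kg; any packing needs at least ⌈457/100⌉ = 5 trucks.
An optimal packing achieves that bound: [72,27] [69,30] [67,30] [64,26,8] [56,8] → 5 trucks.
Excess: 6 − 5 = 1.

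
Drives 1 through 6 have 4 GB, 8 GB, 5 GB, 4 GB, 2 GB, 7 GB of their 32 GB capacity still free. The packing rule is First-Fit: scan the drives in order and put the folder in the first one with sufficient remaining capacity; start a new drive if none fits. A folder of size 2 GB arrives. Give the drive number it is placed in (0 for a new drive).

1

Drives with room: drive 1 (4 GB), drive 2 (8 GB), drive 3 (5 GB), drive 4 (4 GB), drive 5 (2 GB), drive 6 (7 GB).
The first with room is drive 1.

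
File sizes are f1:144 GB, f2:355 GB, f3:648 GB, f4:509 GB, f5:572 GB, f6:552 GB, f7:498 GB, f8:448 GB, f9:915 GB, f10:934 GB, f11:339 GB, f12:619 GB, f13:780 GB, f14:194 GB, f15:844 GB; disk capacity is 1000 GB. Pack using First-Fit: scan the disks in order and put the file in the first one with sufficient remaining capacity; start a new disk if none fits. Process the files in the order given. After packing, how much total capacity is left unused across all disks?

1649

disk 1: place f1 (144 GB), 856 GB left
disk 1: place f2 (355 GB), 501 GB left
disk 2: place f3 (648 GB), 352 GB left
disk 3: place f4 (509 GB), 491 GB left
disk 4: place f5 (572 GB), 428 GB left
disk 5: place f6 (552 GB), 448 GB left
disk 1: place f7 (498 GB), 3 GB left
disk 3: place f8 (448 GB), 43 GB left
disk 6: place f9 (915 GB), 85 GB left
disk 7: place f10 (934 GB), 66 GB left
disk 2: place f11 (339 GB), 13 GB left
disk 8: place f12 (619 GB), 381 GB left
disk 9: place f13 (780 GB), 220 GB left
disk 4: place f14 (194 GB), 234 GB left
disk 10: place f15 (844 GB), 156 GB left
10 disks × 1000 GB = 10000 GB; used 8351 GB; unused 1649 GB.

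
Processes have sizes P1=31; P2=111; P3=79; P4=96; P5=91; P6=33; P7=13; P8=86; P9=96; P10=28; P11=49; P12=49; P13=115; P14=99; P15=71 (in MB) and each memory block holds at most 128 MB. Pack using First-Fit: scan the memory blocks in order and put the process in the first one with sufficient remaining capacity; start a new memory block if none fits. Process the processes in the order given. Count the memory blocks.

Put P1 (31 MB) in memory block 1; 97 MB remain.
Put P2 (111 MB) in memory block 2; 17 MB remain.
Put P3 (79 MB) in memory block 1; 18 MB remain.
Put P4 (96 MB) in memory block 3; 32 MB remain.
Put P5 (91 MB) in memory block 4; 37 MB remain.
Put P6 (33 MB) in memory block 4; 4 MB remain.
Put P7 (13 MB) in memory block 1; 5 MB remain.
Put P8 (86 MB) in memory block 5; 42 MB remain.
Put P9 (96 MB) in memory block 6; 32 MB remain.
Put P10 (28 MB) in memory block 3; 4 MB remain.
Put P11 (49 MB) in memory block 7; 79 MB remain.
Put P12 (49 MB) in memory block 7; 30 MB remain.
Put P13 (115 MB) in memory block 8; 13 MB remain.
Put P14 (99 MB) in memory block 9; 29 MB remain.
Put P15 (71 MB) in memory block 10; 57 MB remain.
Final memory blocks: [31,79,13] [111] [96,28] [91,33] [86] [96] [49,49] [115] [99] [71].

10 memory blocks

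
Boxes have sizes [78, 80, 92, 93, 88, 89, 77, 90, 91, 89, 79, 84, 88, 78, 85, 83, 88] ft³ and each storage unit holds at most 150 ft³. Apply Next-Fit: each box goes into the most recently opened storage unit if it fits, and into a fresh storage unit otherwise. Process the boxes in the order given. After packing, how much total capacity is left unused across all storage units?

1098

storage unit 1: place 78 ft³, 72 ft³ left
storage unit 2: place 80 ft³, 70 ft³ left
storage unit 3: place 92 ft³, 58 ft³ left
storage unit 4: place 93 ft³, 57 ft³ left
storage unit 5: place 88 ft³, 62 ft³ left
storage unit 6: place 89 ft³, 61 ft³ left
storage unit 7: place 77 ft³, 73 ft³ left
storage unit 8: place 90 ft³, 60 ft³ left
storage unit 9: place 91 ft³, 59 ft³ left
storage unit 10: place 89 ft³, 61 ft³ left
storage unit 11: place 79 ft³, 71 ft³ left
storage unit 12: place 84 ft³, 66 ft³ left
storage unit 13: place 88 ft³, 62 ft³ left
storage unit 14: place 78 ft³, 72 ft³ left
storage unit 15: place 85 ft³, 65 ft³ left
storage unit 16: place 83 ft³, 67 ft³ left
storage unit 17: place 88 ft³, 62 ft³ left
17 storage units × 150 ft³ = 2550 ft³; used 1452 ft³; unused 1098 ft³.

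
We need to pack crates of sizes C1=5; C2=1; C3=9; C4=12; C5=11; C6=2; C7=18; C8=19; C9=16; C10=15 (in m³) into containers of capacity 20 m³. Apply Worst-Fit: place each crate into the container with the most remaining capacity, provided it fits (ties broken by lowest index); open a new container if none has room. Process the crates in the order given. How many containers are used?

Put C1 (5 m³) in container 1; 15 m³ remain.
Put C2 (1 m³) in container 1; 14 m³ remain.
Put C3 (9 m³) in container 1; 5 m³ remain.
Put C4 (12 m³) in container 2; 8 m³ remain.
Put C5 (11 m³) in container 3; 9 m³ remain.
Put C6 (2 m³) in container 3; 7 m³ remain.
Put C7 (18 m³) in container 4; 2 m³ remain.
Put C8 (19 m³) in container 5; 1 m³ remain.
Put C9 (16 m³) in container 6; 4 m³ remain.
Put C10 (15 m³) in container 7; 5 m³ remain.
Final containers: [5,1,9] [12] [11,2] [18] [19] [16] [15].

7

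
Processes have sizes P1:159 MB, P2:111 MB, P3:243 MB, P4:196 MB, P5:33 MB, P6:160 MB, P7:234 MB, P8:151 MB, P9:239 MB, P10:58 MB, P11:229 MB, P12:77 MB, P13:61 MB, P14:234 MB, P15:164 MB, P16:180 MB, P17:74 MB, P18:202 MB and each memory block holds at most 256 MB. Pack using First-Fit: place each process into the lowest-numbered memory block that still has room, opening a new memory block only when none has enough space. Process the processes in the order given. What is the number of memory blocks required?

13

P1 (159 MB) → memory block 1 (remaining 97 MB)
P2 (111 MB) → memory block 2 (remaining 145 MB)
P3 (243 MB) → memory block 3 (remaining 13 MB)
P4 (196 MB) → memory block 4 (remaining 60 MB)
P5 (33 MB) → memory block 1 (remaining 64 MB)
P6 (160 MB) → memory block 5 (remaining 96 MB)
P7 (234 MB) → memory block 6 (remaining 22 MB)
P8 (151 MB) → memory block 7 (remaining 105 MB)
P9 (239 MB) → memory block 8 (remaining 17 MB)
P10 (58 MB) → memory block 1 (remaining 6 MB)
P11 (229 MB) → memory block 9 (remaining 27 MB)
P12 (77 MB) → memory block 2 (remaining 68 MB)
P13 (61 MB) → memory block 2 (remaining 7 MB)
P14 (234 MB) → memory block 10 (remaining 22 MB)
P15 (164 MB) → memory block 11 (remaining 92 MB)
P16 (180 MB) → memory block 12 (remaining 76 MB)
P17 (74 MB) → memory block 5 (remaining 22 MB)
P18 (202 MB) → memory block 13 (remaining 54 MB)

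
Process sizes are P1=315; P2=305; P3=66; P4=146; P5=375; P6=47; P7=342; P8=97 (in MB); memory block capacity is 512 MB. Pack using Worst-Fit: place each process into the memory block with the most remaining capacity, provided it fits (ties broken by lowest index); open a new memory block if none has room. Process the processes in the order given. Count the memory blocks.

4

memory block 1: place P1 (315 MB), 197 MB left
memory block 2: place P2 (305 MB), 207 MB left
memory block 2: place P3 (66 MB), 141 MB left
memory block 1: place P4 (146 MB), 51 MB left
memory block 3: place P5 (375 MB), 137 MB left
memory block 2: place P6 (47 MB), 94 MB left
memory block 4: place P7 (342 MB), 170 MB left
memory block 4: place P8 (97 MB), 73 MB left
Final memory blocks: [315,146] [305,66,47] [375] [342,97].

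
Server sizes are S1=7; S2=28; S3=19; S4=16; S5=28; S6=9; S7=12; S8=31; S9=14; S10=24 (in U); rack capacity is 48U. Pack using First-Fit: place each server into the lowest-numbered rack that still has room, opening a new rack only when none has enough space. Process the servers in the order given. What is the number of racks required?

5

S1 (7U) → rack 1 (remaining 41U)
S2 (28U) → rack 1 (remaining 13U)
S3 (19U) → rack 2 (remaining 29U)
S4 (16U) → rack 2 (remaining 13U)
S5 (28U) → rack 3 (remaining 20U)
S6 (9U) → rack 1 (remaining 4U)
S7 (12U) → rack 2 (remaining 1U)
S8 (31U) → rack 4 (remaining 17U)
S9 (14U) → rack 3 (remaining 6U)
S10 (24U) → rack 5 (remaining 24U)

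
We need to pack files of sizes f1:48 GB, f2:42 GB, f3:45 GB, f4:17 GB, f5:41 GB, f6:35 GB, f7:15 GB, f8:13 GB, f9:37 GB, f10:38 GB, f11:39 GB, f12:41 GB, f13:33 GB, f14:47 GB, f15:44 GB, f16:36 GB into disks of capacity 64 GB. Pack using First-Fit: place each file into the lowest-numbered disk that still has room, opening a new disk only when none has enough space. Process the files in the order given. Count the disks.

Put f1 (48 GB) in disk 1; 16 GB remain.
Put f2 (42 GB) in disk 2; 22 GB remain.
Put f3 (45 GB) in disk 3; 19 GB remain.
Put f4 (17 GB) in disk 2; 5 GB remain.
Put f5 (41 GB) in disk 4; 23 GB remain.
Put f6 (35 GB) in disk 5; 29 GB remain.
Put f7 (15 GB) in disk 1; 1 GB remain.
Put f8 (13 GB) in disk 3; 6 GB remain.
Put f9 (37 GB) in disk 6; 27 GB remain.
Put f10 (38 GB) in disk 7; 26 GB remain.
Put f11 (39 GB) in disk 8; 25 GB remain.
Put f12 (41 GB) in disk 9; 23 GB remain.
Put f13 (33 GB) in disk 10; 31 GB remain.
Put f14 (47 GB) in disk 11; 17 GB remain.
Put f15 (44 GB) in disk 12; 20 GB remain.
Put f16 (36 GB) in disk 13; 28 GB remain.

13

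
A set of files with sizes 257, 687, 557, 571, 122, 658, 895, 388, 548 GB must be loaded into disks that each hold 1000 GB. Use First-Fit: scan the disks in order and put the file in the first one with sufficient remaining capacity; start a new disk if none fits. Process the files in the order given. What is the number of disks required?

257 GB → disk 1 (remaining 743 GB)
687 GB → disk 1 (remaining 56 GB)
557 GB → disk 2 (remaining 443 GB)
571 GB → disk 3 (remaining 429 GB)
122 GB → disk 2 (remaining 321 GB)
658 GB → disk 4 (remaining 342 GB)
895 GB → disk 5 (remaining 105 GB)
388 GB → disk 3 (remaining 41 GB)
548 GB → disk 6 (remaining 452 GB)

6 disks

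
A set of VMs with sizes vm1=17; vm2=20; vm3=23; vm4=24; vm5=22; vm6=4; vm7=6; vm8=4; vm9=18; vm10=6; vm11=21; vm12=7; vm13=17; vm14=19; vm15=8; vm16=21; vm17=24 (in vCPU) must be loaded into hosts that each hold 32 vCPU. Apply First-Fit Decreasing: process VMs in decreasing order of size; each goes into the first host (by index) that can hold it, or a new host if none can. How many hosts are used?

11

Sorted descending: 24, 24, 23, 22, 21, 21, 20, 19, 18, 17, 17, 8, 7, 6, 6, 4, 4.
host 1: place 24 vCPU, 8 vCPU left
host 2: place 24 vCPU, 8 vCPU left
host 3: place 23 vCPU, 9 vCPU left
host 4: place 22 vCPU, 10 vCPU left
host 5: place 21 vCPU, 11 vCPU left
host 6: place 21 vCPU, 11 vCPU left
host 7: place 20 vCPU, 12 vCPU left
host 8: place 19 vCPU, 13 vCPU left
host 9: place 18 vCPU, 14 vCPU left
host 10: place 17 vCPU, 15 vCPU left
host 11: place 17 vCPU, 15 vCPU left
host 1: place 8 vCPU, 0 vCPU left
host 2: place 7 vCPU, 1 vCPU left
host 3: place 6 vCPU, 3 vCPU left
host 4: place 6 vCPU, 4 vCPU left
host 4: place 4 vCPU, 0 vCPU left
host 5: place 4 vCPU, 7 vCPU left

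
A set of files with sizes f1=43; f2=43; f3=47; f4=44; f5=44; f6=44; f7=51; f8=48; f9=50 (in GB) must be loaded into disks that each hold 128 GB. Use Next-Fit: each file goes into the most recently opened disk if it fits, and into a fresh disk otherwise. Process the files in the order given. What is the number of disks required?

5

f1 (43 GB) → disk 1 (remaining 85 GB)
f2 (43 GB) → disk 1 (remaining 42 GB)
f3 (47 GB) → disk 2 (remaining 81 GB)
f4 (44 GB) → disk 2 (remaining 37 GB)
f5 (44 GB) → disk 3 (remaining 84 GB)
f6 (44 GB) → disk 3 (remaining 40 GB)
f7 (51 GB) → disk 4 (remaining 77 GB)
f8 (48 GB) → disk 4 (remaining 29 GB)
f9 (50 GB) → disk 5 (remaining 78 GB)
Final disks: [43,43] [47,44] [44,44] [51,48] [50].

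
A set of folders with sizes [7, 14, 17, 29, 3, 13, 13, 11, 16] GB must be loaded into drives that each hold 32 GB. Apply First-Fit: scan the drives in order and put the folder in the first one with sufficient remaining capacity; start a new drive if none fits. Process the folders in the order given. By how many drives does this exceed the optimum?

First-Fit: [7,14,3] [17,13] [29] [13,11] [16] → 5 drives.
Total size 123 GB; any packing needs at least ⌈123/32⌉ = 4 drives.
An optimal packing achieves that bound: [29,3] [17,14] [16,13] [13,11,7] → 4 drives.
Excess: 5 − 4 = 1.

1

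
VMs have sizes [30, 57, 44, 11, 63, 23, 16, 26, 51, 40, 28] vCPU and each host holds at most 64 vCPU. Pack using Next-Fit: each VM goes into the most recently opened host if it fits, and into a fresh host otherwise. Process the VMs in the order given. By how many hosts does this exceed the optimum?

Next-Fit: [30] [57] [44,11] [63] [23,16] [26] [51] [40] [28] → 9 hosts.
Total size 389 vCPU; any packing needs at least ⌈389/64⌉ = 7 hosts.
An optimal packing achieves that bound: [63] [57] [51,11] [44,16] [40,23] [30,28] [26] → 7 hosts.
Excess: 9 − 7 = 2.

2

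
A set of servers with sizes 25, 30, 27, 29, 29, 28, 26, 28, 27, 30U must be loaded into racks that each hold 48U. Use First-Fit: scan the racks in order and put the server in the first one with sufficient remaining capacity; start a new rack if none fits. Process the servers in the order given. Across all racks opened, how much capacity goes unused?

201

Put 25U in rack 1; 23U remain.
Put 30U in rack 2; 18U remain.
Put 27U in rack 3; 21U remain.
Put 29U in rack 4; 19U remain.
Put 29U in rack 5; 19U remain.
Put 28U in rack 6; 20U remain.
Put 26U in rack 7; 22U remain.
Put 28U in rack 8; 20U remain.
Put 27U in rack 9; 21U remain.
Put 30U in rack 10; 18U remain.
10 racks × 48U = 480U; used 279U; unused 201U.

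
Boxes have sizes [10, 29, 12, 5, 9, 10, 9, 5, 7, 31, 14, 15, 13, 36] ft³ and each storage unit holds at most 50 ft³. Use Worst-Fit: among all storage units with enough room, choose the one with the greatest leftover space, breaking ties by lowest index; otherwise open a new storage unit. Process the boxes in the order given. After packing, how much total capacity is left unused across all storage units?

45

10 ft³ → storage unit 1 (remaining 40 ft³)
29 ft³ → storage unit 1 (remaining 11 ft³)
12 ft³ → storage unit 2 (remaining 38 ft³)
5 ft³ → storage unit 2 (remaining 33 ft³)
9 ft³ → storage unit 2 (remaining 24 ft³)
10 ft³ → storage unit 2 (remaining 14 ft³)
9 ft³ → storage unit 2 (remaining 5 ft³)
5 ft³ → storage unit 1 (remaining 6 ft³)
7 ft³ → storage unit 3 (remaining 43 ft³)
31 ft³ → storage unit 3 (remaining 12 ft³)
14 ft³ → storage unit 4 (remaining 36 ft³)
15 ft³ → storage unit 4 (remaining 21 ft³)
13 ft³ → storage unit 4 (remaining 8 ft³)
36 ft³ → storage unit 5 (remaining 14 ft³)
5 storage units × 50 ft³ = 250 ft³; used 205 ft³; unused 45 ft³.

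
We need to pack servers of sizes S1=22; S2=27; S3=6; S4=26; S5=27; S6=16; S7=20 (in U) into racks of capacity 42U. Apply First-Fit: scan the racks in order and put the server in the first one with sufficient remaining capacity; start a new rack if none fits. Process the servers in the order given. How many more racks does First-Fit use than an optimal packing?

First-Fit: [22,6] [27] [26,16] [27] [20] → 5 racks.
Total size 144U; any packing needs at least ⌈144/42⌉ = 4 racks.
An optimal packing achieves that bound: [27,6] [27] [26,16] [22,20] → 4 racks.
Excess: 5 − 4 = 1.

1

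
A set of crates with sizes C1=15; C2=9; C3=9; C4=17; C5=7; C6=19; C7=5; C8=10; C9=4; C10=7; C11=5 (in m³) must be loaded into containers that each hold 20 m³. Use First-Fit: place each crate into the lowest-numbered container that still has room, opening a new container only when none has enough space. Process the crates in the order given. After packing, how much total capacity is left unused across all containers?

Put C1 (15 m³) in container 1; 5 m³ remain.
Put C2 (9 m³) in container 2; 11 m³ remain.
Put C3 (9 m³) in container 2; 2 m³ remain.
Put C4 (17 m³) in container 3; 3 m³ remain.
Put C5 (7 m³) in container 4; 13 m³ remain.
Put C6 (19 m³) in container 5; 1 m³ remain.
Put C7 (5 m³) in container 1; 0 m³ remain.
Put C8 (10 m³) in container 4; 3 m³ remain.
Put C9 (4 m³) in container 6; 16 m³ remain.
Put C10 (7 m³) in container 6; 9 m³ remain.
Put C11 (5 m³) in container 6; 4 m³ remain.
6 containers × 20 m³ = 120 m³; used 107 m³; unused 13 m³.

13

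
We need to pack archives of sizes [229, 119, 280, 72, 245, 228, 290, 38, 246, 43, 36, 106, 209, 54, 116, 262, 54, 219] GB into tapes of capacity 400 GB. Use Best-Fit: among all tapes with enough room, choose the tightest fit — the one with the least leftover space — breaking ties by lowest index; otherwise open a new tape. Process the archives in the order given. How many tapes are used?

9

Put 229 GB in tape 1; 171 GB remain.
Put 119 GB in tape 1; 52 GB remain.
Put 280 GB in tape 2; 120 GB remain.
Put 72 GB in tape 2; 48 GB remain.
Put 245 GB in tape 3; 155 GB remain.
Put 228 GB in tape 4; 172 GB remain.
Put 290 GB in tape 5; 110 GB remain.
Put 38 GB in tape 2; 10 GB remain.
Put 246 GB in tape 6; 154 GB remain.
Put 43 GB in tape 1; 9 GB remain.
Put 36 GB in tape 5; 74 GB remain.
Put 106 GB in tape 6; 48 GB remain.
Put 209 GB in tape 7; 191 GB remain.
Put 54 GB in tape 5; 20 GB remain.
Put 116 GB in tape 3; 39 GB remain.
Put 262 GB in tape 8; 138 GB remain.
Put 54 GB in tape 8; 84 GB remain.
Put 219 GB in tape 9; 181 GB remain.
Final tapes: [229,119,43] [280,72,38] [245,116] [228] [290,36,54] [246,106] [209] [262,54] [219].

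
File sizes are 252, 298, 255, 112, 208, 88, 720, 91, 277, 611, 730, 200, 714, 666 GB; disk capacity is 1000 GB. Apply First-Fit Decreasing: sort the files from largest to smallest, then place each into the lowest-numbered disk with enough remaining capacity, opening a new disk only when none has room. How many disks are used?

6

Sorted descending: 730, 720, 714, 666, 611, 298, 277, 255, 252, 208, 200, 112, 91, 88.
730 GB → disk 1 (remaining 270 GB)
720 GB → disk 2 (remaining 280 GB)
714 GB → disk 3 (remaining 286 GB)
666 GB → disk 4 (remaining 334 GB)
611 GB → disk 5 (remaining 389 GB)
298 GB → disk 4 (remaining 36 GB)
277 GB → disk 2 (remaining 3 GB)
255 GB → disk 1 (remaining 15 GB)
252 GB → disk 3 (remaining 34 GB)
208 GB → disk 5 (remaining 181 GB)
200 GB → disk 6 (remaining 800 GB)
112 GB → disk 5 (remaining 69 GB)
91 GB → disk 6 (remaining 709 GB)
88 GB → disk 6 (remaining 621 GB)
Final disks: [730,255] [720,277] [714,252] [666,298] [611,208,112] [200,91,88].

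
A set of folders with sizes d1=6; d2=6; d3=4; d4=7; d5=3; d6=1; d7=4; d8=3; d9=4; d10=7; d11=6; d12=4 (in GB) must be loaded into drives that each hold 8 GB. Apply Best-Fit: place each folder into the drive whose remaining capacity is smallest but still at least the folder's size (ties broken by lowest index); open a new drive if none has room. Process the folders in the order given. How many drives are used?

8

drive 1: place d1 (6 GB), 2 GB left
drive 2: place d2 (6 GB), 2 GB left
drive 3: place d3 (4 GB), 4 GB left
drive 4: place d4 (7 GB), 1 GB left
drive 3: place d5 (3 GB), 1 GB left
drive 3: place d6 (1 GB), 0 GB left
drive 5: place d7 (4 GB), 4 GB left
drive 5: place d8 (3 GB), 1 GB left
drive 6: place d9 (4 GB), 4 GB left
drive 7: place d10 (7 GB), 1 GB left
drive 8: place d11 (6 GB), 2 GB left
drive 6: place d12 (4 GB), 0 GB left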